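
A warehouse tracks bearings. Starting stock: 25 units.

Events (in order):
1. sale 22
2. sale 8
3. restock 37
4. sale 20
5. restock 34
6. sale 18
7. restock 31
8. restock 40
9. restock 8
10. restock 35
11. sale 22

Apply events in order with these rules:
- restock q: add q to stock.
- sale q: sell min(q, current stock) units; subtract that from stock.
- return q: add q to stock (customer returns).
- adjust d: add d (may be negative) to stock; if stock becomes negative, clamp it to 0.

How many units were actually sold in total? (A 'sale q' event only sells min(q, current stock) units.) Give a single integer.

Processing events:
Start: stock = 25
  Event 1 (sale 22): sell min(22,25)=22. stock: 25 - 22 = 3. total_sold = 22
  Event 2 (sale 8): sell min(8,3)=3. stock: 3 - 3 = 0. total_sold = 25
  Event 3 (restock 37): 0 + 37 = 37
  Event 4 (sale 20): sell min(20,37)=20. stock: 37 - 20 = 17. total_sold = 45
  Event 5 (restock 34): 17 + 34 = 51
  Event 6 (sale 18): sell min(18,51)=18. stock: 51 - 18 = 33. total_sold = 63
  Event 7 (restock 31): 33 + 31 = 64
  Event 8 (restock 40): 64 + 40 = 104
  Event 9 (restock 8): 104 + 8 = 112
  Event 10 (restock 35): 112 + 35 = 147
  Event 11 (sale 22): sell min(22,147)=22. stock: 147 - 22 = 125. total_sold = 85
Final: stock = 125, total_sold = 85

Answer: 85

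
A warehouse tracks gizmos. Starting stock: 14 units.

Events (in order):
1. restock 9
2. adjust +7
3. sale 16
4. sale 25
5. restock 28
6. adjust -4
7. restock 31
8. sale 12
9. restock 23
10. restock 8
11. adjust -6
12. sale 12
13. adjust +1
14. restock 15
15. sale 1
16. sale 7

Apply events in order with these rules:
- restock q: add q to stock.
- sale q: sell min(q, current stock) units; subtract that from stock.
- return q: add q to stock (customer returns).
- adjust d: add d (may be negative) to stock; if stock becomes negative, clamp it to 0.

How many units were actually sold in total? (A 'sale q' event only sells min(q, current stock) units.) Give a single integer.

Answer: 62

Derivation:
Processing events:
Start: stock = 14
  Event 1 (restock 9): 14 + 9 = 23
  Event 2 (adjust +7): 23 + 7 = 30
  Event 3 (sale 16): sell min(16,30)=16. stock: 30 - 16 = 14. total_sold = 16
  Event 4 (sale 25): sell min(25,14)=14. stock: 14 - 14 = 0. total_sold = 30
  Event 5 (restock 28): 0 + 28 = 28
  Event 6 (adjust -4): 28 + -4 = 24
  Event 7 (restock 31): 24 + 31 = 55
  Event 8 (sale 12): sell min(12,55)=12. stock: 55 - 12 = 43. total_sold = 42
  Event 9 (restock 23): 43 + 23 = 66
  Event 10 (restock 8): 66 + 8 = 74
  Event 11 (adjust -6): 74 + -6 = 68
  Event 12 (sale 12): sell min(12,68)=12. stock: 68 - 12 = 56. total_sold = 54
  Event 13 (adjust +1): 56 + 1 = 57
  Event 14 (restock 15): 57 + 15 = 72
  Event 15 (sale 1): sell min(1,72)=1. stock: 72 - 1 = 71. total_sold = 55
  Event 16 (sale 7): sell min(7,71)=7. stock: 71 - 7 = 64. total_sold = 62
Final: stock = 64, total_sold = 62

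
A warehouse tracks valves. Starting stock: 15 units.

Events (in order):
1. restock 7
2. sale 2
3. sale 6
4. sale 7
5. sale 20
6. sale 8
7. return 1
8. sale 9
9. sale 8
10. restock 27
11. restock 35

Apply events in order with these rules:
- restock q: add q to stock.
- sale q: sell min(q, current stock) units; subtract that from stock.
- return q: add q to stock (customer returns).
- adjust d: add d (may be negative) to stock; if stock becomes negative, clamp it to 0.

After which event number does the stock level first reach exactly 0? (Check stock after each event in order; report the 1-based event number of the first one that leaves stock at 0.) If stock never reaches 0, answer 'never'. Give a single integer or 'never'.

Answer: 5

Derivation:
Processing events:
Start: stock = 15
  Event 1 (restock 7): 15 + 7 = 22
  Event 2 (sale 2): sell min(2,22)=2. stock: 22 - 2 = 20. total_sold = 2
  Event 3 (sale 6): sell min(6,20)=6. stock: 20 - 6 = 14. total_sold = 8
  Event 4 (sale 7): sell min(7,14)=7. stock: 14 - 7 = 7. total_sold = 15
  Event 5 (sale 20): sell min(20,7)=7. stock: 7 - 7 = 0. total_sold = 22
  Event 6 (sale 8): sell min(8,0)=0. stock: 0 - 0 = 0. total_sold = 22
  Event 7 (return 1): 0 + 1 = 1
  Event 8 (sale 9): sell min(9,1)=1. stock: 1 - 1 = 0. total_sold = 23
  Event 9 (sale 8): sell min(8,0)=0. stock: 0 - 0 = 0. total_sold = 23
  Event 10 (restock 27): 0 + 27 = 27
  Event 11 (restock 35): 27 + 35 = 62
Final: stock = 62, total_sold = 23

First zero at event 5.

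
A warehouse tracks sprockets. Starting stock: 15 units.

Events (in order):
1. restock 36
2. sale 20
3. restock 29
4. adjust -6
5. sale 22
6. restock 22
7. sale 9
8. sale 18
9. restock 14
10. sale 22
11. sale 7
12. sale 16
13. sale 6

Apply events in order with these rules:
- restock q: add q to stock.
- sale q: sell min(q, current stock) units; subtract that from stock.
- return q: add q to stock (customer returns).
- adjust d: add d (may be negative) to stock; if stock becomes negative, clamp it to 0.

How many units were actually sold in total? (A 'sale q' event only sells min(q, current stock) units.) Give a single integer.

Answer: 110

Derivation:
Processing events:
Start: stock = 15
  Event 1 (restock 36): 15 + 36 = 51
  Event 2 (sale 20): sell min(20,51)=20. stock: 51 - 20 = 31. total_sold = 20
  Event 3 (restock 29): 31 + 29 = 60
  Event 4 (adjust -6): 60 + -6 = 54
  Event 5 (sale 22): sell min(22,54)=22. stock: 54 - 22 = 32. total_sold = 42
  Event 6 (restock 22): 32 + 22 = 54
  Event 7 (sale 9): sell min(9,54)=9. stock: 54 - 9 = 45. total_sold = 51
  Event 8 (sale 18): sell min(18,45)=18. stock: 45 - 18 = 27. total_sold = 69
  Event 9 (restock 14): 27 + 14 = 41
  Event 10 (sale 22): sell min(22,41)=22. stock: 41 - 22 = 19. total_sold = 91
  Event 11 (sale 7): sell min(7,19)=7. stock: 19 - 7 = 12. total_sold = 98
  Event 12 (sale 16): sell min(16,12)=12. stock: 12 - 12 = 0. total_sold = 110
  Event 13 (sale 6): sell min(6,0)=0. stock: 0 - 0 = 0. total_sold = 110
Final: stock = 0, total_sold = 110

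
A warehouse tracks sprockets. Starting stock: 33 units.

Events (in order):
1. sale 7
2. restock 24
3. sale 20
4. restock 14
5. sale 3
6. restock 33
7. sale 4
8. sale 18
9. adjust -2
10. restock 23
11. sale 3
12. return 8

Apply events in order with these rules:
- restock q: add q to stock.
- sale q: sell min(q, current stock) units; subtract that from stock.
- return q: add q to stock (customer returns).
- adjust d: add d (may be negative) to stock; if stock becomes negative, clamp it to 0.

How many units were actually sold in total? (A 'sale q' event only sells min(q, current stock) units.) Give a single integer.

Answer: 55

Derivation:
Processing events:
Start: stock = 33
  Event 1 (sale 7): sell min(7,33)=7. stock: 33 - 7 = 26. total_sold = 7
  Event 2 (restock 24): 26 + 24 = 50
  Event 3 (sale 20): sell min(20,50)=20. stock: 50 - 20 = 30. total_sold = 27
  Event 4 (restock 14): 30 + 14 = 44
  Event 5 (sale 3): sell min(3,44)=3. stock: 44 - 3 = 41. total_sold = 30
  Event 6 (restock 33): 41 + 33 = 74
  Event 7 (sale 4): sell min(4,74)=4. stock: 74 - 4 = 70. total_sold = 34
  Event 8 (sale 18): sell min(18,70)=18. stock: 70 - 18 = 52. total_sold = 52
  Event 9 (adjust -2): 52 + -2 = 50
  Event 10 (restock 23): 50 + 23 = 73
  Event 11 (sale 3): sell min(3,73)=3. stock: 73 - 3 = 70. total_sold = 55
  Event 12 (return 8): 70 + 8 = 78
Final: stock = 78, total_sold = 55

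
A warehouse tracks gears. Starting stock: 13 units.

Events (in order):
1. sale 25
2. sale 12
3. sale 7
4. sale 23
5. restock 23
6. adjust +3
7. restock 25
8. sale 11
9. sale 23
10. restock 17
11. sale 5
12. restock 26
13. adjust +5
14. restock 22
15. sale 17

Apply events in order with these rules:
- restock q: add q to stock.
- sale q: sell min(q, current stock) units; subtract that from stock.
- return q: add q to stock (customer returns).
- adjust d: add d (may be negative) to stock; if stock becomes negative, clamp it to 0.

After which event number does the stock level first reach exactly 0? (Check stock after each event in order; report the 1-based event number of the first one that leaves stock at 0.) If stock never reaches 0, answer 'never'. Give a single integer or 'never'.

Processing events:
Start: stock = 13
  Event 1 (sale 25): sell min(25,13)=13. stock: 13 - 13 = 0. total_sold = 13
  Event 2 (sale 12): sell min(12,0)=0. stock: 0 - 0 = 0. total_sold = 13
  Event 3 (sale 7): sell min(7,0)=0. stock: 0 - 0 = 0. total_sold = 13
  Event 4 (sale 23): sell min(23,0)=0. stock: 0 - 0 = 0. total_sold = 13
  Event 5 (restock 23): 0 + 23 = 23
  Event 6 (adjust +3): 23 + 3 = 26
  Event 7 (restock 25): 26 + 25 = 51
  Event 8 (sale 11): sell min(11,51)=11. stock: 51 - 11 = 40. total_sold = 24
  Event 9 (sale 23): sell min(23,40)=23. stock: 40 - 23 = 17. total_sold = 47
  Event 10 (restock 17): 17 + 17 = 34
  Event 11 (sale 5): sell min(5,34)=5. stock: 34 - 5 = 29. total_sold = 52
  Event 12 (restock 26): 29 + 26 = 55
  Event 13 (adjust +5): 55 + 5 = 60
  Event 14 (restock 22): 60 + 22 = 82
  Event 15 (sale 17): sell min(17,82)=17. stock: 82 - 17 = 65. total_sold = 69
Final: stock = 65, total_sold = 69

First zero at event 1.

Answer: 1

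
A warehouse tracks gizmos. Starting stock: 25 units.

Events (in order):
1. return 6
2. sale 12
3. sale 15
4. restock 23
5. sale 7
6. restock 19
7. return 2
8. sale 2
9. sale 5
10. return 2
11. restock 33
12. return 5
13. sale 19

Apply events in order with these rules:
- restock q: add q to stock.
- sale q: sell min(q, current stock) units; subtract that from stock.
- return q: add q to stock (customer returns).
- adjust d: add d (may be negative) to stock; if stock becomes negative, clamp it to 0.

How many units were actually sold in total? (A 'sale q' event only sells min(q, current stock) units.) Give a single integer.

Processing events:
Start: stock = 25
  Event 1 (return 6): 25 + 6 = 31
  Event 2 (sale 12): sell min(12,31)=12. stock: 31 - 12 = 19. total_sold = 12
  Event 3 (sale 15): sell min(15,19)=15. stock: 19 - 15 = 4. total_sold = 27
  Event 4 (restock 23): 4 + 23 = 27
  Event 5 (sale 7): sell min(7,27)=7. stock: 27 - 7 = 20. total_sold = 34
  Event 6 (restock 19): 20 + 19 = 39
  Event 7 (return 2): 39 + 2 = 41
  Event 8 (sale 2): sell min(2,41)=2. stock: 41 - 2 = 39. total_sold = 36
  Event 9 (sale 5): sell min(5,39)=5. stock: 39 - 5 = 34. total_sold = 41
  Event 10 (return 2): 34 + 2 = 36
  Event 11 (restock 33): 36 + 33 = 69
  Event 12 (return 5): 69 + 5 = 74
  Event 13 (sale 19): sell min(19,74)=19. stock: 74 - 19 = 55. total_sold = 60
Final: stock = 55, total_sold = 60

Answer: 60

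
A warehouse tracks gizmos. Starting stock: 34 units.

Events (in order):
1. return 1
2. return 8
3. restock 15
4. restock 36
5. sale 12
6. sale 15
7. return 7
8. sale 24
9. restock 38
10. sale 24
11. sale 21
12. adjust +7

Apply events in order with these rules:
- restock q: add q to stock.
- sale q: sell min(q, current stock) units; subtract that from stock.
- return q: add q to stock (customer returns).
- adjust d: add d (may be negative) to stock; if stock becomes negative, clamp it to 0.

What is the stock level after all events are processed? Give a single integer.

Answer: 50

Derivation:
Processing events:
Start: stock = 34
  Event 1 (return 1): 34 + 1 = 35
  Event 2 (return 8): 35 + 8 = 43
  Event 3 (restock 15): 43 + 15 = 58
  Event 4 (restock 36): 58 + 36 = 94
  Event 5 (sale 12): sell min(12,94)=12. stock: 94 - 12 = 82. total_sold = 12
  Event 6 (sale 15): sell min(15,82)=15. stock: 82 - 15 = 67. total_sold = 27
  Event 7 (return 7): 67 + 7 = 74
  Event 8 (sale 24): sell min(24,74)=24. stock: 74 - 24 = 50. total_sold = 51
  Event 9 (restock 38): 50 + 38 = 88
  Event 10 (sale 24): sell min(24,88)=24. stock: 88 - 24 = 64. total_sold = 75
  Event 11 (sale 21): sell min(21,64)=21. stock: 64 - 21 = 43. total_sold = 96
  Event 12 (adjust +7): 43 + 7 = 50
Final: stock = 50, total_sold = 96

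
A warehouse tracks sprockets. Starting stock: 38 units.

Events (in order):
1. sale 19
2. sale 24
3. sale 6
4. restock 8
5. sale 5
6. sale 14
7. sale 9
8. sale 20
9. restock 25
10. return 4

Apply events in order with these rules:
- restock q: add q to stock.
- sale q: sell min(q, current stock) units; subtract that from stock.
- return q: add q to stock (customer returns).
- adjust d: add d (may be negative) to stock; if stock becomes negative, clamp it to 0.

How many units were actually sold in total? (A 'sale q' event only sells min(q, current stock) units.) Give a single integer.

Processing events:
Start: stock = 38
  Event 1 (sale 19): sell min(19,38)=19. stock: 38 - 19 = 19. total_sold = 19
  Event 2 (sale 24): sell min(24,19)=19. stock: 19 - 19 = 0. total_sold = 38
  Event 3 (sale 6): sell min(6,0)=0. stock: 0 - 0 = 0. total_sold = 38
  Event 4 (restock 8): 0 + 8 = 8
  Event 5 (sale 5): sell min(5,8)=5. stock: 8 - 5 = 3. total_sold = 43
  Event 6 (sale 14): sell min(14,3)=3. stock: 3 - 3 = 0. total_sold = 46
  Event 7 (sale 9): sell min(9,0)=0. stock: 0 - 0 = 0. total_sold = 46
  Event 8 (sale 20): sell min(20,0)=0. stock: 0 - 0 = 0. total_sold = 46
  Event 9 (restock 25): 0 + 25 = 25
  Event 10 (return 4): 25 + 4 = 29
Final: stock = 29, total_sold = 46

Answer: 46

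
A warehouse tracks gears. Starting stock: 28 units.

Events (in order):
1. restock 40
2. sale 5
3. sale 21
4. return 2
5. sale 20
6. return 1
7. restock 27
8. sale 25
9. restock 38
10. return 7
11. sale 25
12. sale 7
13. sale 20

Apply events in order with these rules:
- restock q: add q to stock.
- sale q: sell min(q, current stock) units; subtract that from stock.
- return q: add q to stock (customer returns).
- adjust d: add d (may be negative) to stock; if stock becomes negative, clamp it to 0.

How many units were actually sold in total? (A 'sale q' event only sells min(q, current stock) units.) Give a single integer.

Processing events:
Start: stock = 28
  Event 1 (restock 40): 28 + 40 = 68
  Event 2 (sale 5): sell min(5,68)=5. stock: 68 - 5 = 63. total_sold = 5
  Event 3 (sale 21): sell min(21,63)=21. stock: 63 - 21 = 42. total_sold = 26
  Event 4 (return 2): 42 + 2 = 44
  Event 5 (sale 20): sell min(20,44)=20. stock: 44 - 20 = 24. total_sold = 46
  Event 6 (return 1): 24 + 1 = 25
  Event 7 (restock 27): 25 + 27 = 52
  Event 8 (sale 25): sell min(25,52)=25. stock: 52 - 25 = 27. total_sold = 71
  Event 9 (restock 38): 27 + 38 = 65
  Event 10 (return 7): 65 + 7 = 72
  Event 11 (sale 25): sell min(25,72)=25. stock: 72 - 25 = 47. total_sold = 96
  Event 12 (sale 7): sell min(7,47)=7. stock: 47 - 7 = 40. total_sold = 103
  Event 13 (sale 20): sell min(20,40)=20. stock: 40 - 20 = 20. total_sold = 123
Final: stock = 20, total_sold = 123

Answer: 123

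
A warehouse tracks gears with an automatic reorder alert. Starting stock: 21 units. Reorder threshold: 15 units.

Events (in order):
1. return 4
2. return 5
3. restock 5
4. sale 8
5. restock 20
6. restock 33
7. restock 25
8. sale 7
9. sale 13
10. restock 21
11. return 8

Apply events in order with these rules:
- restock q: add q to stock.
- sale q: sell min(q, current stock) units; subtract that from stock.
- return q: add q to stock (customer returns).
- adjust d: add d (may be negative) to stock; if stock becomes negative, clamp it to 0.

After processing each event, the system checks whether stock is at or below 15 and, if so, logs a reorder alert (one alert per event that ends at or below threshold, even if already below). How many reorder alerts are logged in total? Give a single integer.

Answer: 0

Derivation:
Processing events:
Start: stock = 21
  Event 1 (return 4): 21 + 4 = 25
  Event 2 (return 5): 25 + 5 = 30
  Event 3 (restock 5): 30 + 5 = 35
  Event 4 (sale 8): sell min(8,35)=8. stock: 35 - 8 = 27. total_sold = 8
  Event 5 (restock 20): 27 + 20 = 47
  Event 6 (restock 33): 47 + 33 = 80
  Event 7 (restock 25): 80 + 25 = 105
  Event 8 (sale 7): sell min(7,105)=7. stock: 105 - 7 = 98. total_sold = 15
  Event 9 (sale 13): sell min(13,98)=13. stock: 98 - 13 = 85. total_sold = 28
  Event 10 (restock 21): 85 + 21 = 106
  Event 11 (return 8): 106 + 8 = 114
Final: stock = 114, total_sold = 28

Checking against threshold 15:
  After event 1: stock=25 > 15
  After event 2: stock=30 > 15
  After event 3: stock=35 > 15
  After event 4: stock=27 > 15
  After event 5: stock=47 > 15
  After event 6: stock=80 > 15
  After event 7: stock=105 > 15
  After event 8: stock=98 > 15
  After event 9: stock=85 > 15
  After event 10: stock=106 > 15
  After event 11: stock=114 > 15
Alert events: []. Count = 0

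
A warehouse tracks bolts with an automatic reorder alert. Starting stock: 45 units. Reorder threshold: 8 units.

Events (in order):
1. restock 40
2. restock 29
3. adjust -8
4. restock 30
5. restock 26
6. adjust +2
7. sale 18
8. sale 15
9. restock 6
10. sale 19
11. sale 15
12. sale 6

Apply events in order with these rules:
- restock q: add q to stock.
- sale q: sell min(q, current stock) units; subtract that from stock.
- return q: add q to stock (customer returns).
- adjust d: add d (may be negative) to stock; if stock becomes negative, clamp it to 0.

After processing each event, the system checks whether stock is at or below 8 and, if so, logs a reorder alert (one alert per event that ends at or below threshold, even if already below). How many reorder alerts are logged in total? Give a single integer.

Processing events:
Start: stock = 45
  Event 1 (restock 40): 45 + 40 = 85
  Event 2 (restock 29): 85 + 29 = 114
  Event 3 (adjust -8): 114 + -8 = 106
  Event 4 (restock 30): 106 + 30 = 136
  Event 5 (restock 26): 136 + 26 = 162
  Event 6 (adjust +2): 162 + 2 = 164
  Event 7 (sale 18): sell min(18,164)=18. stock: 164 - 18 = 146. total_sold = 18
  Event 8 (sale 15): sell min(15,146)=15. stock: 146 - 15 = 131. total_sold = 33
  Event 9 (restock 6): 131 + 6 = 137
  Event 10 (sale 19): sell min(19,137)=19. stock: 137 - 19 = 118. total_sold = 52
  Event 11 (sale 15): sell min(15,118)=15. stock: 118 - 15 = 103. total_sold = 67
  Event 12 (sale 6): sell min(6,103)=6. stock: 103 - 6 = 97. total_sold = 73
Final: stock = 97, total_sold = 73

Checking against threshold 8:
  After event 1: stock=85 > 8
  After event 2: stock=114 > 8
  After event 3: stock=106 > 8
  After event 4: stock=136 > 8
  After event 5: stock=162 > 8
  After event 6: stock=164 > 8
  After event 7: stock=146 > 8
  After event 8: stock=131 > 8
  After event 9: stock=137 > 8
  After event 10: stock=118 > 8
  After event 11: stock=103 > 8
  After event 12: stock=97 > 8
Alert events: []. Count = 0

Answer: 0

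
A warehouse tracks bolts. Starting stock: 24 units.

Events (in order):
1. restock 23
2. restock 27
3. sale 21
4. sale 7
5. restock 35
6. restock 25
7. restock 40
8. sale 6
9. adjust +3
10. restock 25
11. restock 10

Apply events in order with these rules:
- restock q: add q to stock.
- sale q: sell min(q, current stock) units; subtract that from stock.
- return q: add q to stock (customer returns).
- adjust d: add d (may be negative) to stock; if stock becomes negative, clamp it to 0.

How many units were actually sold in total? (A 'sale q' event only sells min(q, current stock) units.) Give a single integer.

Processing events:
Start: stock = 24
  Event 1 (restock 23): 24 + 23 = 47
  Event 2 (restock 27): 47 + 27 = 74
  Event 3 (sale 21): sell min(21,74)=21. stock: 74 - 21 = 53. total_sold = 21
  Event 4 (sale 7): sell min(7,53)=7. stock: 53 - 7 = 46. total_sold = 28
  Event 5 (restock 35): 46 + 35 = 81
  Event 6 (restock 25): 81 + 25 = 106
  Event 7 (restock 40): 106 + 40 = 146
  Event 8 (sale 6): sell min(6,146)=6. stock: 146 - 6 = 140. total_sold = 34
  Event 9 (adjust +3): 140 + 3 = 143
  Event 10 (restock 25): 143 + 25 = 168
  Event 11 (restock 10): 168 + 10 = 178
Final: stock = 178, total_sold = 34

Answer: 34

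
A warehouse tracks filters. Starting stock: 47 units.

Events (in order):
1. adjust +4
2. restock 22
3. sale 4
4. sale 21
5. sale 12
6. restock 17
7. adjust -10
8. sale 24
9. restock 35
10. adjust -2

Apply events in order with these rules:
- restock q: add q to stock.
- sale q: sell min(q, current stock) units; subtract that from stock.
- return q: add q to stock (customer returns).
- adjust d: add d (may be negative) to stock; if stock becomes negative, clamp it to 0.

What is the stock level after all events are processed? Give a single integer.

Processing events:
Start: stock = 47
  Event 1 (adjust +4): 47 + 4 = 51
  Event 2 (restock 22): 51 + 22 = 73
  Event 3 (sale 4): sell min(4,73)=4. stock: 73 - 4 = 69. total_sold = 4
  Event 4 (sale 21): sell min(21,69)=21. stock: 69 - 21 = 48. total_sold = 25
  Event 5 (sale 12): sell min(12,48)=12. stock: 48 - 12 = 36. total_sold = 37
  Event 6 (restock 17): 36 + 17 = 53
  Event 7 (adjust -10): 53 + -10 = 43
  Event 8 (sale 24): sell min(24,43)=24. stock: 43 - 24 = 19. total_sold = 61
  Event 9 (restock 35): 19 + 35 = 54
  Event 10 (adjust -2): 54 + -2 = 52
Final: stock = 52, total_sold = 61

Answer: 52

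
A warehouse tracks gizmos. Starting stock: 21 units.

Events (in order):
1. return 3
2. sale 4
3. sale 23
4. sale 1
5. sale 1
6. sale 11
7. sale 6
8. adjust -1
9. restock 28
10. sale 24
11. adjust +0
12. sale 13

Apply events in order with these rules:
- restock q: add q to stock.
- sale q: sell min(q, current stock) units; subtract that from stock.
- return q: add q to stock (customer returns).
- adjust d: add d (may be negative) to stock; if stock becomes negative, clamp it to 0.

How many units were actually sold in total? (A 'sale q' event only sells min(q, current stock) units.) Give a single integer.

Answer: 52

Derivation:
Processing events:
Start: stock = 21
  Event 1 (return 3): 21 + 3 = 24
  Event 2 (sale 4): sell min(4,24)=4. stock: 24 - 4 = 20. total_sold = 4
  Event 3 (sale 23): sell min(23,20)=20. stock: 20 - 20 = 0. total_sold = 24
  Event 4 (sale 1): sell min(1,0)=0. stock: 0 - 0 = 0. total_sold = 24
  Event 5 (sale 1): sell min(1,0)=0. stock: 0 - 0 = 0. total_sold = 24
  Event 6 (sale 11): sell min(11,0)=0. stock: 0 - 0 = 0. total_sold = 24
  Event 7 (sale 6): sell min(6,0)=0. stock: 0 - 0 = 0. total_sold = 24
  Event 8 (adjust -1): 0 + -1 = 0 (clamped to 0)
  Event 9 (restock 28): 0 + 28 = 28
  Event 10 (sale 24): sell min(24,28)=24. stock: 28 - 24 = 4. total_sold = 48
  Event 11 (adjust +0): 4 + 0 = 4
  Event 12 (sale 13): sell min(13,4)=4. stock: 4 - 4 = 0. total_sold = 52
Final: stock = 0, total_sold = 52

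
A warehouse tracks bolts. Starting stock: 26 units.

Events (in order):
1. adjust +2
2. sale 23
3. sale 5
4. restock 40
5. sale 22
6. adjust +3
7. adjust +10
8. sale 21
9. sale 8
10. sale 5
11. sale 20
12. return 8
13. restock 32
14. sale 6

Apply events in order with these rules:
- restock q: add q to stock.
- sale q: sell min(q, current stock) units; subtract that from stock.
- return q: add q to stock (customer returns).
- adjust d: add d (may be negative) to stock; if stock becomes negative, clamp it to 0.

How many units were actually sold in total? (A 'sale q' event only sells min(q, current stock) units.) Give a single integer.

Answer: 87

Derivation:
Processing events:
Start: stock = 26
  Event 1 (adjust +2): 26 + 2 = 28
  Event 2 (sale 23): sell min(23,28)=23. stock: 28 - 23 = 5. total_sold = 23
  Event 3 (sale 5): sell min(5,5)=5. stock: 5 - 5 = 0. total_sold = 28
  Event 4 (restock 40): 0 + 40 = 40
  Event 5 (sale 22): sell min(22,40)=22. stock: 40 - 22 = 18. total_sold = 50
  Event 6 (adjust +3): 18 + 3 = 21
  Event 7 (adjust +10): 21 + 10 = 31
  Event 8 (sale 21): sell min(21,31)=21. stock: 31 - 21 = 10. total_sold = 71
  Event 9 (sale 8): sell min(8,10)=8. stock: 10 - 8 = 2. total_sold = 79
  Event 10 (sale 5): sell min(5,2)=2. stock: 2 - 2 = 0. total_sold = 81
  Event 11 (sale 20): sell min(20,0)=0. stock: 0 - 0 = 0. total_sold = 81
  Event 12 (return 8): 0 + 8 = 8
  Event 13 (restock 32): 8 + 32 = 40
  Event 14 (sale 6): sell min(6,40)=6. stock: 40 - 6 = 34. total_sold = 87
Final: stock = 34, total_sold = 87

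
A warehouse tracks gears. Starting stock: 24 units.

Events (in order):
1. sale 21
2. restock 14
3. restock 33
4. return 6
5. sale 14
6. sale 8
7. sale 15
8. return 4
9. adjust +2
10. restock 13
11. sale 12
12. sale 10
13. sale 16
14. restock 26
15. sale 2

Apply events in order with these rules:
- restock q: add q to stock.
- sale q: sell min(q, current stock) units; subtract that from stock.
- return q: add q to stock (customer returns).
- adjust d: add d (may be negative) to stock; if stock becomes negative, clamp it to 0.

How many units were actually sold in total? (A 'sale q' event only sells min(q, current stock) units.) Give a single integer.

Answer: 98

Derivation:
Processing events:
Start: stock = 24
  Event 1 (sale 21): sell min(21,24)=21. stock: 24 - 21 = 3. total_sold = 21
  Event 2 (restock 14): 3 + 14 = 17
  Event 3 (restock 33): 17 + 33 = 50
  Event 4 (return 6): 50 + 6 = 56
  Event 5 (sale 14): sell min(14,56)=14. stock: 56 - 14 = 42. total_sold = 35
  Event 6 (sale 8): sell min(8,42)=8. stock: 42 - 8 = 34. total_sold = 43
  Event 7 (sale 15): sell min(15,34)=15. stock: 34 - 15 = 19. total_sold = 58
  Event 8 (return 4): 19 + 4 = 23
  Event 9 (adjust +2): 23 + 2 = 25
  Event 10 (restock 13): 25 + 13 = 38
  Event 11 (sale 12): sell min(12,38)=12. stock: 38 - 12 = 26. total_sold = 70
  Event 12 (sale 10): sell min(10,26)=10. stock: 26 - 10 = 16. total_sold = 80
  Event 13 (sale 16): sell min(16,16)=16. stock: 16 - 16 = 0. total_sold = 96
  Event 14 (restock 26): 0 + 26 = 26
  Event 15 (sale 2): sell min(2,26)=2. stock: 26 - 2 = 24. total_sold = 98
Final: stock = 24, total_sold = 98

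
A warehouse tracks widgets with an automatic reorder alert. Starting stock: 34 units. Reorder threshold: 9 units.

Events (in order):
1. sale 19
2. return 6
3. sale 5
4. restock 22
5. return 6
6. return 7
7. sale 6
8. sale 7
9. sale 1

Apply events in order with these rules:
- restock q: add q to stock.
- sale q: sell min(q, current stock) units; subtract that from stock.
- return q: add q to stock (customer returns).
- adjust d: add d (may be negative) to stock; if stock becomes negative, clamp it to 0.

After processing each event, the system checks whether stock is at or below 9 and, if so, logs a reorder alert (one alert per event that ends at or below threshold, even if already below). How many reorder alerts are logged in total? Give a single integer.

Processing events:
Start: stock = 34
  Event 1 (sale 19): sell min(19,34)=19. stock: 34 - 19 = 15. total_sold = 19
  Event 2 (return 6): 15 + 6 = 21
  Event 3 (sale 5): sell min(5,21)=5. stock: 21 - 5 = 16. total_sold = 24
  Event 4 (restock 22): 16 + 22 = 38
  Event 5 (return 6): 38 + 6 = 44
  Event 6 (return 7): 44 + 7 = 51
  Event 7 (sale 6): sell min(6,51)=6. stock: 51 - 6 = 45. total_sold = 30
  Event 8 (sale 7): sell min(7,45)=7. stock: 45 - 7 = 38. total_sold = 37
  Event 9 (sale 1): sell min(1,38)=1. stock: 38 - 1 = 37. total_sold = 38
Final: stock = 37, total_sold = 38

Checking against threshold 9:
  After event 1: stock=15 > 9
  After event 2: stock=21 > 9
  After event 3: stock=16 > 9
  After event 4: stock=38 > 9
  After event 5: stock=44 > 9
  After event 6: stock=51 > 9
  After event 7: stock=45 > 9
  After event 8: stock=38 > 9
  After event 9: stock=37 > 9
Alert events: []. Count = 0

Answer: 0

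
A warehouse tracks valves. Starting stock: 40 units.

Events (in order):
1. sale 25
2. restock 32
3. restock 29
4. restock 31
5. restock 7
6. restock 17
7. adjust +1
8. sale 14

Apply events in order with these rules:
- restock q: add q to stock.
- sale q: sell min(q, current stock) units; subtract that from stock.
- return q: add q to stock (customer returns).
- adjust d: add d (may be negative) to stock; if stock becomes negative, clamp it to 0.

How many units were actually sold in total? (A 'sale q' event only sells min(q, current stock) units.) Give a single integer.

Processing events:
Start: stock = 40
  Event 1 (sale 25): sell min(25,40)=25. stock: 40 - 25 = 15. total_sold = 25
  Event 2 (restock 32): 15 + 32 = 47
  Event 3 (restock 29): 47 + 29 = 76
  Event 4 (restock 31): 76 + 31 = 107
  Event 5 (restock 7): 107 + 7 = 114
  Event 6 (restock 17): 114 + 17 = 131
  Event 7 (adjust +1): 131 + 1 = 132
  Event 8 (sale 14): sell min(14,132)=14. stock: 132 - 14 = 118. total_sold = 39
Final: stock = 118, total_sold = 39

Answer: 39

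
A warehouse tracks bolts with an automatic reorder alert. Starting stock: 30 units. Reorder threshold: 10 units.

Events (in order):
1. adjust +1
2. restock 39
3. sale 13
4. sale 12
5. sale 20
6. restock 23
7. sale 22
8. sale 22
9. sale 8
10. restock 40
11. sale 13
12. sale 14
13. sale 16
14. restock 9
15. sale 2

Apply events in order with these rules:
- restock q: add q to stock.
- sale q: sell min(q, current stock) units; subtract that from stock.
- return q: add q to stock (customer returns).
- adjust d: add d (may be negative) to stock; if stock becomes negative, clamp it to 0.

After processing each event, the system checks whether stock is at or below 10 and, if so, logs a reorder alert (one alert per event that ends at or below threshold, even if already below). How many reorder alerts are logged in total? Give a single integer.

Processing events:
Start: stock = 30
  Event 1 (adjust +1): 30 + 1 = 31
  Event 2 (restock 39): 31 + 39 = 70
  Event 3 (sale 13): sell min(13,70)=13. stock: 70 - 13 = 57. total_sold = 13
  Event 4 (sale 12): sell min(12,57)=12. stock: 57 - 12 = 45. total_sold = 25
  Event 5 (sale 20): sell min(20,45)=20. stock: 45 - 20 = 25. total_sold = 45
  Event 6 (restock 23): 25 + 23 = 48
  Event 7 (sale 22): sell min(22,48)=22. stock: 48 - 22 = 26. total_sold = 67
  Event 8 (sale 22): sell min(22,26)=22. stock: 26 - 22 = 4. total_sold = 89
  Event 9 (sale 8): sell min(8,4)=4. stock: 4 - 4 = 0. total_sold = 93
  Event 10 (restock 40): 0 + 40 = 40
  Event 11 (sale 13): sell min(13,40)=13. stock: 40 - 13 = 27. total_sold = 106
  Event 12 (sale 14): sell min(14,27)=14. stock: 27 - 14 = 13. total_sold = 120
  Event 13 (sale 16): sell min(16,13)=13. stock: 13 - 13 = 0. total_sold = 133
  Event 14 (restock 9): 0 + 9 = 9
  Event 15 (sale 2): sell min(2,9)=2. stock: 9 - 2 = 7. total_sold = 135
Final: stock = 7, total_sold = 135

Checking against threshold 10:
  After event 1: stock=31 > 10
  After event 2: stock=70 > 10
  After event 3: stock=57 > 10
  After event 4: stock=45 > 10
  After event 5: stock=25 > 10
  After event 6: stock=48 > 10
  After event 7: stock=26 > 10
  After event 8: stock=4 <= 10 -> ALERT
  After event 9: stock=0 <= 10 -> ALERT
  After event 10: stock=40 > 10
  After event 11: stock=27 > 10
  After event 12: stock=13 > 10
  After event 13: stock=0 <= 10 -> ALERT
  After event 14: stock=9 <= 10 -> ALERT
  After event 15: stock=7 <= 10 -> ALERT
Alert events: [8, 9, 13, 14, 15]. Count = 5

Answer: 5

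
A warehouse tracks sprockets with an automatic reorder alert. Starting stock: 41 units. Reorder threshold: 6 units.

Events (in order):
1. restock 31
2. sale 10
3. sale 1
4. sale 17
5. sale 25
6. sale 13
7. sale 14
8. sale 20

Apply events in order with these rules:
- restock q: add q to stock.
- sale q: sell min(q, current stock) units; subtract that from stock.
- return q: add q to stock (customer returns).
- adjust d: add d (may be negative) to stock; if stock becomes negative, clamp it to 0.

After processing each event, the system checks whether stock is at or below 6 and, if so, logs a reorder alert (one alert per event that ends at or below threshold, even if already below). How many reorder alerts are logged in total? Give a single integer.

Processing events:
Start: stock = 41
  Event 1 (restock 31): 41 + 31 = 72
  Event 2 (sale 10): sell min(10,72)=10. stock: 72 - 10 = 62. total_sold = 10
  Event 3 (sale 1): sell min(1,62)=1. stock: 62 - 1 = 61. total_sold = 11
  Event 4 (sale 17): sell min(17,61)=17. stock: 61 - 17 = 44. total_sold = 28
  Event 5 (sale 25): sell min(25,44)=25. stock: 44 - 25 = 19. total_sold = 53
  Event 6 (sale 13): sell min(13,19)=13. stock: 19 - 13 = 6. total_sold = 66
  Event 7 (sale 14): sell min(14,6)=6. stock: 6 - 6 = 0. total_sold = 72
  Event 8 (sale 20): sell min(20,0)=0. stock: 0 - 0 = 0. total_sold = 72
Final: stock = 0, total_sold = 72

Checking against threshold 6:
  After event 1: stock=72 > 6
  After event 2: stock=62 > 6
  After event 3: stock=61 > 6
  After event 4: stock=44 > 6
  After event 5: stock=19 > 6
  After event 6: stock=6 <= 6 -> ALERT
  After event 7: stock=0 <= 6 -> ALERT
  After event 8: stock=0 <= 6 -> ALERT
Alert events: [6, 7, 8]. Count = 3

Answer: 3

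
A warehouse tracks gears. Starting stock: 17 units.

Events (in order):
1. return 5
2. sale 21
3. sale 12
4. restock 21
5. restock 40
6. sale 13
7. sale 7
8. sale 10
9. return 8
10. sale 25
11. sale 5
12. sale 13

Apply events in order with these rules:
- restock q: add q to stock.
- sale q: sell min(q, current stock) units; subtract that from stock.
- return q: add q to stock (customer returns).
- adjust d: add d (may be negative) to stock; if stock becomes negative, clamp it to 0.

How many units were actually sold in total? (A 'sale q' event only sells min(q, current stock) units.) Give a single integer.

Answer: 91

Derivation:
Processing events:
Start: stock = 17
  Event 1 (return 5): 17 + 5 = 22
  Event 2 (sale 21): sell min(21,22)=21. stock: 22 - 21 = 1. total_sold = 21
  Event 3 (sale 12): sell min(12,1)=1. stock: 1 - 1 = 0. total_sold = 22
  Event 4 (restock 21): 0 + 21 = 21
  Event 5 (restock 40): 21 + 40 = 61
  Event 6 (sale 13): sell min(13,61)=13. stock: 61 - 13 = 48. total_sold = 35
  Event 7 (sale 7): sell min(7,48)=7. stock: 48 - 7 = 41. total_sold = 42
  Event 8 (sale 10): sell min(10,41)=10. stock: 41 - 10 = 31. total_sold = 52
  Event 9 (return 8): 31 + 8 = 39
  Event 10 (sale 25): sell min(25,39)=25. stock: 39 - 25 = 14. total_sold = 77
  Event 11 (sale 5): sell min(5,14)=5. stock: 14 - 5 = 9. total_sold = 82
  Event 12 (sale 13): sell min(13,9)=9. stock: 9 - 9 = 0. total_sold = 91
Final: stock = 0, total_sold = 91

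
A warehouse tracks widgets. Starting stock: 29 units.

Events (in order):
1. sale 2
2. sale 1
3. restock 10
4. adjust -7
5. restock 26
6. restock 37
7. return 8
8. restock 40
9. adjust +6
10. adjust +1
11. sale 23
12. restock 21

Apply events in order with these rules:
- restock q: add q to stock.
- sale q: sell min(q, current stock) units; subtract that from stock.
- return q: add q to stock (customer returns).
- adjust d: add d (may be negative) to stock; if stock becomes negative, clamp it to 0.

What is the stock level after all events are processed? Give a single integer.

Answer: 145

Derivation:
Processing events:
Start: stock = 29
  Event 1 (sale 2): sell min(2,29)=2. stock: 29 - 2 = 27. total_sold = 2
  Event 2 (sale 1): sell min(1,27)=1. stock: 27 - 1 = 26. total_sold = 3
  Event 3 (restock 10): 26 + 10 = 36
  Event 4 (adjust -7): 36 + -7 = 29
  Event 5 (restock 26): 29 + 26 = 55
  Event 6 (restock 37): 55 + 37 = 92
  Event 7 (return 8): 92 + 8 = 100
  Event 8 (restock 40): 100 + 40 = 140
  Event 9 (adjust +6): 140 + 6 = 146
  Event 10 (adjust +1): 146 + 1 = 147
  Event 11 (sale 23): sell min(23,147)=23. stock: 147 - 23 = 124. total_sold = 26
  Event 12 (restock 21): 124 + 21 = 145
Final: stock = 145, total_sold = 26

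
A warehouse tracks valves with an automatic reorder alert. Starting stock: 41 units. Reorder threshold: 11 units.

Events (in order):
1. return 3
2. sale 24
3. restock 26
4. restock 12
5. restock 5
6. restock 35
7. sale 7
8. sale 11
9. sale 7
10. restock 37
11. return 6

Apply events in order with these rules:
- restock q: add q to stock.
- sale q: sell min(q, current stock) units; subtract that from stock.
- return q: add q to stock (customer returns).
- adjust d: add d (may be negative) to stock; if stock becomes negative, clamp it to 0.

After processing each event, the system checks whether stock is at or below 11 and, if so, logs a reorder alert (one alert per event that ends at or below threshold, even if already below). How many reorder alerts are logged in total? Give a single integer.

Answer: 0

Derivation:
Processing events:
Start: stock = 41
  Event 1 (return 3): 41 + 3 = 44
  Event 2 (sale 24): sell min(24,44)=24. stock: 44 - 24 = 20. total_sold = 24
  Event 3 (restock 26): 20 + 26 = 46
  Event 4 (restock 12): 46 + 12 = 58
  Event 5 (restock 5): 58 + 5 = 63
  Event 6 (restock 35): 63 + 35 = 98
  Event 7 (sale 7): sell min(7,98)=7. stock: 98 - 7 = 91. total_sold = 31
  Event 8 (sale 11): sell min(11,91)=11. stock: 91 - 11 = 80. total_sold = 42
  Event 9 (sale 7): sell min(7,80)=7. stock: 80 - 7 = 73. total_sold = 49
  Event 10 (restock 37): 73 + 37 = 110
  Event 11 (return 6): 110 + 6 = 116
Final: stock = 116, total_sold = 49

Checking against threshold 11:
  After event 1: stock=44 > 11
  After event 2: stock=20 > 11
  After event 3: stock=46 > 11
  After event 4: stock=58 > 11
  After event 5: stock=63 > 11
  After event 6: stock=98 > 11
  After event 7: stock=91 > 11
  After event 8: stock=80 > 11
  After event 9: stock=73 > 11
  After event 10: stock=110 > 11
  After event 11: stock=116 > 11
Alert events: []. Count = 0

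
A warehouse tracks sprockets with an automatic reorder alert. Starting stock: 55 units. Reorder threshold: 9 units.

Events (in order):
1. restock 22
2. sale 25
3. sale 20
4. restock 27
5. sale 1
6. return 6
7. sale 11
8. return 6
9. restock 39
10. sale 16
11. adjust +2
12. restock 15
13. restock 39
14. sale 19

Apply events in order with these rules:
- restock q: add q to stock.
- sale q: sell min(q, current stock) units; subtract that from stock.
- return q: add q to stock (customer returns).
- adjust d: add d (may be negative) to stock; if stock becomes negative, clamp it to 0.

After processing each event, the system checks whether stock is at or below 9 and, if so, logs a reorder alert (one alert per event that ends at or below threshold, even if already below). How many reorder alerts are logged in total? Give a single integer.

Answer: 0

Derivation:
Processing events:
Start: stock = 55
  Event 1 (restock 22): 55 + 22 = 77
  Event 2 (sale 25): sell min(25,77)=25. stock: 77 - 25 = 52. total_sold = 25
  Event 3 (sale 20): sell min(20,52)=20. stock: 52 - 20 = 32. total_sold = 45
  Event 4 (restock 27): 32 + 27 = 59
  Event 5 (sale 1): sell min(1,59)=1. stock: 59 - 1 = 58. total_sold = 46
  Event 6 (return 6): 58 + 6 = 64
  Event 7 (sale 11): sell min(11,64)=11. stock: 64 - 11 = 53. total_sold = 57
  Event 8 (return 6): 53 + 6 = 59
  Event 9 (restock 39): 59 + 39 = 98
  Event 10 (sale 16): sell min(16,98)=16. stock: 98 - 16 = 82. total_sold = 73
  Event 11 (adjust +2): 82 + 2 = 84
  Event 12 (restock 15): 84 + 15 = 99
  Event 13 (restock 39): 99 + 39 = 138
  Event 14 (sale 19): sell min(19,138)=19. stock: 138 - 19 = 119. total_sold = 92
Final: stock = 119, total_sold = 92

Checking against threshold 9:
  After event 1: stock=77 > 9
  After event 2: stock=52 > 9
  After event 3: stock=32 > 9
  After event 4: stock=59 > 9
  After event 5: stock=58 > 9
  After event 6: stock=64 > 9
  After event 7: stock=53 > 9
  After event 8: stock=59 > 9
  After event 9: stock=98 > 9
  After event 10: stock=82 > 9
  After event 11: stock=84 > 9
  After event 12: stock=99 > 9
  After event 13: stock=138 > 9
  After event 14: stock=119 > 9
Alert events: []. Count = 0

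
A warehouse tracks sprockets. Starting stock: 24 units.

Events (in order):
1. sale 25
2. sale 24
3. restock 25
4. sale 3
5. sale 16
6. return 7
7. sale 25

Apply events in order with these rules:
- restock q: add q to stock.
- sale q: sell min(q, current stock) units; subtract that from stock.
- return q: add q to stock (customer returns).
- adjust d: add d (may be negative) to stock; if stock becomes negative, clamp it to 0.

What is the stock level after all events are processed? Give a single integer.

Processing events:
Start: stock = 24
  Event 1 (sale 25): sell min(25,24)=24. stock: 24 - 24 = 0. total_sold = 24
  Event 2 (sale 24): sell min(24,0)=0. stock: 0 - 0 = 0. total_sold = 24
  Event 3 (restock 25): 0 + 25 = 25
  Event 4 (sale 3): sell min(3,25)=3. stock: 25 - 3 = 22. total_sold = 27
  Event 5 (sale 16): sell min(16,22)=16. stock: 22 - 16 = 6. total_sold = 43
  Event 6 (return 7): 6 + 7 = 13
  Event 7 (sale 25): sell min(25,13)=13. stock: 13 - 13 = 0. total_sold = 56
Final: stock = 0, total_sold = 56

Answer: 0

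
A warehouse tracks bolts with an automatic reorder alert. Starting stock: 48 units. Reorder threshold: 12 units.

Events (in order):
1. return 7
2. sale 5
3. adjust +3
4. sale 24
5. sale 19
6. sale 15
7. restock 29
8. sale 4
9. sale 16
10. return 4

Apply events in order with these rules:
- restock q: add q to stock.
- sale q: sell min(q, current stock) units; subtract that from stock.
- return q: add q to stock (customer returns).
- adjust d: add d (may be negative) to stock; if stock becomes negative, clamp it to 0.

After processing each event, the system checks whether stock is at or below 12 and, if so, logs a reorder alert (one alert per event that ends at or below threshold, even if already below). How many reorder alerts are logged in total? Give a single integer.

Answer: 3

Derivation:
Processing events:
Start: stock = 48
  Event 1 (return 7): 48 + 7 = 55
  Event 2 (sale 5): sell min(5,55)=5. stock: 55 - 5 = 50. total_sold = 5
  Event 3 (adjust +3): 50 + 3 = 53
  Event 4 (sale 24): sell min(24,53)=24. stock: 53 - 24 = 29. total_sold = 29
  Event 5 (sale 19): sell min(19,29)=19. stock: 29 - 19 = 10. total_sold = 48
  Event 6 (sale 15): sell min(15,10)=10. stock: 10 - 10 = 0. total_sold = 58
  Event 7 (restock 29): 0 + 29 = 29
  Event 8 (sale 4): sell min(4,29)=4. stock: 29 - 4 = 25. total_sold = 62
  Event 9 (sale 16): sell min(16,25)=16. stock: 25 - 16 = 9. total_sold = 78
  Event 10 (return 4): 9 + 4 = 13
Final: stock = 13, total_sold = 78

Checking against threshold 12:
  After event 1: stock=55 > 12
  After event 2: stock=50 > 12
  After event 3: stock=53 > 12
  After event 4: stock=29 > 12
  After event 5: stock=10 <= 12 -> ALERT
  After event 6: stock=0 <= 12 -> ALERT
  After event 7: stock=29 > 12
  After event 8: stock=25 > 12
  After event 9: stock=9 <= 12 -> ALERT
  After event 10: stock=13 > 12
Alert events: [5, 6, 9]. Count = 3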